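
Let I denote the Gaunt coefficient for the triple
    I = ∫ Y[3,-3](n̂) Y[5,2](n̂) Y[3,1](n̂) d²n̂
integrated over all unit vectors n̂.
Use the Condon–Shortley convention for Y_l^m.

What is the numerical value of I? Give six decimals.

l₁+l₂+l₃=11 is odd: 3j(l;000)=0 ⇒ I=0

0.000000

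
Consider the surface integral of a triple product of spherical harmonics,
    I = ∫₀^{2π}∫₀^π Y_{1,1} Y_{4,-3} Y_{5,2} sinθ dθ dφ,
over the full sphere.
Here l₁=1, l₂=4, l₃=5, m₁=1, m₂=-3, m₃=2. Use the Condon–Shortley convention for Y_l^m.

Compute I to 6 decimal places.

Rules hold: Σm=0, L=10 even, 3≤5≤5.
N = 3·9·11 = 297
Δ = 0!·2!·8!/11! = 1/495
Racah Σ t=0..0: t=0:+1/576 = 1/576
⇒ 3j(1 4 5; 0 0 0)² = 5/99, sgn -1
Racah Σ t=0..0: t=0:+1/10080 = 1/10080
⇒ 3j(1 4 5; 1 -3 2)² = 1/165, sgn -1
4πI² = N·(3j₀)²·(3jₘ)² = 1/11
I = +1·√(0.0909091/4π) = 0.08505478

0.085055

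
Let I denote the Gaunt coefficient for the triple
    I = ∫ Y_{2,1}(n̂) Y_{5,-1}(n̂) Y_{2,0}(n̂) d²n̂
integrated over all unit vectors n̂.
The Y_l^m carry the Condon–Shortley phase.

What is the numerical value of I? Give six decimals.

0.000000

triangle: need 3≤l₃≤7, have 2; I=0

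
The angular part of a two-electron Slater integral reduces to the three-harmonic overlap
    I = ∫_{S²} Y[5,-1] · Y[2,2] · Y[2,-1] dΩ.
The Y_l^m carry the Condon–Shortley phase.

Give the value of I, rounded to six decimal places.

l₃=2 ∉ [3,7] — triangle fails ⇒ I = 0

0.000000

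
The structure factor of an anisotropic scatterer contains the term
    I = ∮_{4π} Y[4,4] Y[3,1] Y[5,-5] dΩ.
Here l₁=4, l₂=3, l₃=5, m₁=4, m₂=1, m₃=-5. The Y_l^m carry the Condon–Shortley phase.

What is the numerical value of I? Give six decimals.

Checks pass: Σm=0; 12 even; l₃=5∈[1,7].
(2·4+1)(2·3+1)(2·5+1) = 693
Δ: 2! 6! 4! / 13! → 1/180180
sum: t=0:+1/576 t=1:−1/144 t=2:+1/576 = -1/288
3j²(4 3 5; 0 0 0) = Δ·Π!·Σ² = 20/1001  (sign +1)
sum: t=0:+1/34560 = 1/34560
3j²(4 3 5; 4 1 -5) = Δ·Π!·Σ² = 14/429  (sign +1)
combine: 4πI² = 693·20/1001·14/429 = 840/1859
take √, sign +1: I = 0.18962475

0.189625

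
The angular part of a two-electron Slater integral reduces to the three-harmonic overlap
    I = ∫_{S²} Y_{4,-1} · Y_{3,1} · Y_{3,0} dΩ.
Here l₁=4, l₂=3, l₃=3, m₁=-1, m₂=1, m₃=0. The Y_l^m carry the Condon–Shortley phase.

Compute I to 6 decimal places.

Rules hold: Σm=0, L=10 even, 1≤3≤7.
N = 9·7·7 = 441
Δ = 4!·4!·2!/11! = 1/34650
Racah Σ t=1..3: t=1:−1/72 t=2:+1/16 t=3:−1/72 = 5/144
⇒ 3j(4 3 3; 0 0 0)² = 2/77, sgn -1
Racah Σ t=2..4: t=2:+1/48 t=3:−1/24 t=4:+1/288 = -5/288
⇒ 3j(4 3 3; -1 1 0)² = 5/462, sgn +1
4πI² = N·(3j₀)²·(3jₘ)² = 15/121
I = -1·√(0.123967/4π) = -0.09932258

-0.099323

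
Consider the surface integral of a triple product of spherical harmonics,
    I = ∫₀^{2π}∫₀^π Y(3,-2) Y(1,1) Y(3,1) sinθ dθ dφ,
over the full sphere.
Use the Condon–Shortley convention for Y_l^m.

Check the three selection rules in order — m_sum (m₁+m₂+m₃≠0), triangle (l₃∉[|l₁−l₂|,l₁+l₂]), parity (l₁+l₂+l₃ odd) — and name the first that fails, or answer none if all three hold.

m₁+m₂+m₃ = -2 + 1 + 1 = 0  ✓
triangle: |3−1|=2 ≤ l₃=3 ≤ 3+1=4  ✓
parity: l₁+l₂+l₃ = 7 is odd  ✗

parity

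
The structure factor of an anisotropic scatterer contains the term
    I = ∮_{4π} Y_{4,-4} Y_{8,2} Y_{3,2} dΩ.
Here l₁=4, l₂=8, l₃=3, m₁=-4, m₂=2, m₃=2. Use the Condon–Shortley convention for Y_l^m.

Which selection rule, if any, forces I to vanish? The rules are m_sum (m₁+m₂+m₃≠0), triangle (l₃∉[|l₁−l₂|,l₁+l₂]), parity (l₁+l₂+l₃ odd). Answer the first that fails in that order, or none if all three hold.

azimuthal sum: -4 + 2 + 2 = 0  ✓
4 ≤ 3 ≤ 12 (triangle on l)  ✗
L = 4 + 8 + 3 = 15 (odd)

triangle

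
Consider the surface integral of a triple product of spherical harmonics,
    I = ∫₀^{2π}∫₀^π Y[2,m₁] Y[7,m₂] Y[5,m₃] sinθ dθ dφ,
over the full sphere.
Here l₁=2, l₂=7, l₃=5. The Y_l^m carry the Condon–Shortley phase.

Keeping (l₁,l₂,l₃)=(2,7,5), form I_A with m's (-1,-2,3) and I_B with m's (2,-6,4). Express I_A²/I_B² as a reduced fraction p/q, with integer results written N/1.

l's match ⇒ only the (l;m) 3-j factors differ between A and B.
A: triangle coeff Δ(2,7,5) = 1/15015; Σ_t [3,3]: t=3:−1/483840 = -1/483840; (3j)²=6/1001 [(2 7 5; -1 -2 3)], sign=-1
B: triangle coeff Δ(2,7,5) = 1/15015; Σ_t [0,0]: t=0:+1/8709120 = 1/8709120; (3j)²=1/21 [(2 7 5; 2 -6 4)], sign=-1
I_A²/I_B² = (6/1001)/(1/21) = 18/143

18/143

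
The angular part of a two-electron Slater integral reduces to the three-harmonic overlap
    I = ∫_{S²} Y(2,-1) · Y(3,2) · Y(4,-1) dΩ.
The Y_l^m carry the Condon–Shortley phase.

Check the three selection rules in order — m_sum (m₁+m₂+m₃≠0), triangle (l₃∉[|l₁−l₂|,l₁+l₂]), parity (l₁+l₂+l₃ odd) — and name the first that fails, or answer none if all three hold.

parity

azimuthal sum: -1 + 2 − 1 = 0  ✓
1 ≤ 4 ≤ 5 (triangle on l)  ✓
L = 2 + 3 + 4 = 9 (odd)  ✗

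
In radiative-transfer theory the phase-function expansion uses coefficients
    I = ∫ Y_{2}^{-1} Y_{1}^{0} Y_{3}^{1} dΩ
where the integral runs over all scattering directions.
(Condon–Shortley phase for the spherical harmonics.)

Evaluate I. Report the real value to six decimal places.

-0.233597

Checks pass: Σm=0; 6 even; l₃=3∈[1,3].
(2·2+1)(2·1+1)(2·3+1) = 105
Δ: 0! 4! 2! / 7! → 1/105
sum: t=0:+1/4 = 1/4
3j²(2 1 3; 0 0 0) = Δ·Π!·Σ² = 3/35  (sign -1)
sum: t=0:+1/6 = 1/6
3j²(2 1 3; -1 0 1) = Δ·Π!·Σ² = 8/105  (sign +1)
combine: 4πI² = 105·3/35·8/105 = 24/35
take √, sign -1: I = -0.23359668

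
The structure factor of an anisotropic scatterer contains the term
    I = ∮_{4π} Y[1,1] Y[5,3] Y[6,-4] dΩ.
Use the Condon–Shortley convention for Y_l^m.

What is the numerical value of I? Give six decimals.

m-sum 0 ✓  L=12 even ✓  4≤6≤6 ✓
Π(2lᵢ+1) = 3×11×13 = 429
triangle coeff Δ(1,5,6) = 1/858
Σ_t [0,0]: t=0:+1/14400 = 1/14400
(3j)²=6/143 [(1 5 6; 0 0 0)], sign=+1
Σ_t [0,0]: t=0:+1/161280 = 1/161280
(3j)²=15/286 [(1 5 6; 1 3 -4)], sign=+1
⇒ 4πI² = 135/143
I = (+1)√(135/143/(4π)) = 0.27409047

0.274090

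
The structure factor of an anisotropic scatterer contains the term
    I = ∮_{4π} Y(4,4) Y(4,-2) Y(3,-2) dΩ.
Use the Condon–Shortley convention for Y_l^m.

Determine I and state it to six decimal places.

Σlᵢ=11 odd — θ-integrand is odd under cosθ→−cosθ; I=0

0.000000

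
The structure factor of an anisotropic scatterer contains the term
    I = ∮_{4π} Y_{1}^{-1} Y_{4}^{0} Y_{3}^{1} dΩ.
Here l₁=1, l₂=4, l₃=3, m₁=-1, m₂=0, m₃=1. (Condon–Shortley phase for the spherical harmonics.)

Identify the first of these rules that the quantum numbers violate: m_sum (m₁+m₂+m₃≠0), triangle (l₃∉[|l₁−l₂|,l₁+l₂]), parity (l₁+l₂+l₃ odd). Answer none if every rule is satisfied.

none

azimuthal sum: -1 + 0 + 1 = 0  ✓
3 ≤ 3 ≤ 5 (triangle on l)  ✓
L = 1 + 4 + 3 = 8 (even)  ✓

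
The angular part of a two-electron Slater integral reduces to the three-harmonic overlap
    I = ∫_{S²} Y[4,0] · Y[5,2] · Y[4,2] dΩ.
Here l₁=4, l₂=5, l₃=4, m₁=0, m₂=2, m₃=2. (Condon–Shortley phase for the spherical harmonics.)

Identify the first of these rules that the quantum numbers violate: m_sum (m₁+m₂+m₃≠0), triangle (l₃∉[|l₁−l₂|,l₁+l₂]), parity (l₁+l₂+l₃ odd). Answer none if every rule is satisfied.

m_sum

Σmᵢ = 4  ✗
l₃∈[|l₁−l₂|,l₁+l₂]=[1,9], have l₃=4
Σlᵢ = 13 ⇒ odd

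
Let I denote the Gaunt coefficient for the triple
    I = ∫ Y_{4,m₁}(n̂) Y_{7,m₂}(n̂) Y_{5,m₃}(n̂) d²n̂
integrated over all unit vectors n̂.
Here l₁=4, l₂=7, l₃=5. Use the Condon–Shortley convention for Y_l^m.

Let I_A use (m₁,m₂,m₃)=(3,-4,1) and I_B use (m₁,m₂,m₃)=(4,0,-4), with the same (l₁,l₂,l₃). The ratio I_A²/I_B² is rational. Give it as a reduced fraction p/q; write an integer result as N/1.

11/4

l's match ⇒ only the (l;m) 3-j factors differ between A and B.
A: triangle coeff Δ(4,7,5) = 1/6126120; Σ_t [0,1]: t=0:+1/518400 t=1:−1/345600 = -1/1036800; (3j)²=7/2210 [(4 7 5; 3 -4 1)], sign=-1
B: triangle coeff Δ(4,7,5) = 1/6126120; Σ_t [0,0]: t=0:+1/7257600 = 1/7257600; (3j)²=14/12155 [(4 7 5; 4 0 -4)], sign=-1
I_A²/I_B² = (7/2210)/(14/12155) = 11/4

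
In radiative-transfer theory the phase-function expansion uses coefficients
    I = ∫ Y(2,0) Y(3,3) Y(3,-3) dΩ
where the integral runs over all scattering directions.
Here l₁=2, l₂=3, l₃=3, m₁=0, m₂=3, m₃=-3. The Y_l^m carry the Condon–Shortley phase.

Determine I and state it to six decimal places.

0.210261

Checks pass: Σm=0; 8 even; l₃=3∈[1,5].
(2·2+1)(2·3+1)(2·3+1) = 245
Δ: 2! 2! 4! / 9! → 1/3780
sum: t=0:+1/24 t=1:−1/4 t=2:+1/24 = -1/6
3j²(2 3 3; 0 0 0) = Δ·Π!·Σ² = 4/105  (sign +1)
sum: t=2:+1/96 = 1/96
3j²(2 3 3; 0 3 -3) = Δ·Π!·Σ² = 5/84  (sign +1)
combine: 4πI² = 245·4/105·5/84 = 5/9
take √, sign +1: I = 0.21026104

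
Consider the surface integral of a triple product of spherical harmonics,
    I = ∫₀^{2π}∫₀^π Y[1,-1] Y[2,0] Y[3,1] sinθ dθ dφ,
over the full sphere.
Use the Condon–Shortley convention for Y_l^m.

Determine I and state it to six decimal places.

Rules hold: Σm=0, L=6 even, 1≤3≤3.
N = 3·5·7 = 105
Δ = 0!·2!·4!/7! = 1/105
Racah Σ t=0..0: t=0:+1/4 = 1/4
⇒ 3j(1 2 3; 0 0 0)² = 3/35, sgn -1
Racah Σ t=0..0: t=0:+1/8 = 1/8
⇒ 3j(1 2 3; -1 0 1)² = 2/35, sgn +1
4πI² = N·(3j₀)²·(3jₘ)² = 18/35
I = -1·√(0.514286/4π) = -0.20230066

-0.202301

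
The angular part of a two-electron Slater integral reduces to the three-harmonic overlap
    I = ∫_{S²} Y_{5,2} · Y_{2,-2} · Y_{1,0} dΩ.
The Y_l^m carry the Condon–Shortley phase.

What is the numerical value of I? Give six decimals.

0.000000

l₃=1 ∉ [3,7] — triangle fails ⇒ I = 0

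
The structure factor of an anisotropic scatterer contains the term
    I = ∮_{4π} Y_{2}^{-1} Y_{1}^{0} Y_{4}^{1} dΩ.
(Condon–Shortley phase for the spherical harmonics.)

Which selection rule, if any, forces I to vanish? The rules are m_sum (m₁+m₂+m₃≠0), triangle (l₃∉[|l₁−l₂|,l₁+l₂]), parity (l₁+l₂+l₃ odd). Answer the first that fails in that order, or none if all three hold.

Σmᵢ = 0  ✓
l₃∈[|l₁−l₂|,l₁+l₂]=[1,3], have l₃=4  ✗
Σlᵢ = 7 ⇒ odd

triangle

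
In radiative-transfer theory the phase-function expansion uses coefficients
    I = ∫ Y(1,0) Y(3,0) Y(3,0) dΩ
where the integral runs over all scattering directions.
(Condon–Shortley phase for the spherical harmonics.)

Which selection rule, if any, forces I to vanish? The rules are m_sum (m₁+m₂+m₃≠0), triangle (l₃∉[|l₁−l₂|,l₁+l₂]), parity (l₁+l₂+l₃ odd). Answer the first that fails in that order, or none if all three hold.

Σmᵢ = 0  ✓
l₃∈[|l₁−l₂|,l₁+l₂]=[2,4], have l₃=3  ✓
Σlᵢ = 7 ⇒ odd  ✗

parity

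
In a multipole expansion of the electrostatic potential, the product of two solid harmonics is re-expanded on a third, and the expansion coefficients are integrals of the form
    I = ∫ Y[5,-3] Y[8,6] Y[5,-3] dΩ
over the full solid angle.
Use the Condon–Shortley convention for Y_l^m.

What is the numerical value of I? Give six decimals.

0.160642

m-sum 0 ✓  L=18 even ✓  3≤5≤13 ✓
Π(2lᵢ+1) = 11×17×11 = 2057
triangle coeff Δ(5,8,5) = 1/37413090
Σ_t [3,5]: t=3:−1/1036800 t=4:+1/331776 t=5:−1/1036800 = 1/921600
(3j)²=490/46189 [(5 8 5; 0 0 0)], sign=-1
Σ_t [6,8]: t=6:+1/116121600 t=7:−1/25401600 t=8:+1/116121600 = -1/45158400
(3j)²=24/1615 [(5 8 5; -3 6 -3)], sign=-1
⇒ 4πI² = 25872/79781
I = (+1)√(25872/79781/(4π)) = 0.16064245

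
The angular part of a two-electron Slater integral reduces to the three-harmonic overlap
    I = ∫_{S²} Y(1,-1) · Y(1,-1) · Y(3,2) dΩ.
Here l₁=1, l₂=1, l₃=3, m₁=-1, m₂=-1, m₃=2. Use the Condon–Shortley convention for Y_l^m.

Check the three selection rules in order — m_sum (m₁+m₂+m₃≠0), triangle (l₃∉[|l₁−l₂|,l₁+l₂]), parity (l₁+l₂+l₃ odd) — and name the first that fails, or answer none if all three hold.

triangle

Σmᵢ = 0  ✓
l₃∈[|l₁−l₂|,l₁+l₂]=[0,2], have l₃=3  ✗
Σlᵢ = 5 ⇒ odd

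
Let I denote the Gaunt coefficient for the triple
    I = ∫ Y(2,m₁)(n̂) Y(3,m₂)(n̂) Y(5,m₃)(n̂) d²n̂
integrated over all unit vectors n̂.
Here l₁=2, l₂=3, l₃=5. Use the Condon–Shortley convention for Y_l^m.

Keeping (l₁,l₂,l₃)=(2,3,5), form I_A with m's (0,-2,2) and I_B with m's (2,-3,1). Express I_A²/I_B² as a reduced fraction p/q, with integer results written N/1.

63/1

l's match ⇒ only the (l;m) 3-j factors differ between A and B.
A: triangle coeff Δ(2,3,5) = 1/2310; Σ_t [0,0]: t=0:+1/480 = 1/480; (3j)²=3/110 [(2 3 5; 0 -2 2)], sign=-1
B: triangle coeff Δ(2,3,5) = 1/2310; Σ_t [0,0]: t=0:+1/17280 = 1/17280; (3j)²=1/2310 [(2 3 5; 2 -3 1)], sign=+1
I_A²/I_B² = (3/110)/(1/2310) = 63/1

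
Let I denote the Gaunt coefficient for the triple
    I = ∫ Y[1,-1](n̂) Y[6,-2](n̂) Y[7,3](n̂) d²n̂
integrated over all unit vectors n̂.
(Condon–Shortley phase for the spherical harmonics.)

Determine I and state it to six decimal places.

Rules hold: Σm=0, L=14 even, 5≤7≤7.
N = 3·13·15 = 585
Δ = 0!·2!·12!/15! = 1/1365
Racah Σ t=0..0: t=0:+1/518400 = 1/518400
⇒ 3j(1 6 7; 0 0 0)² = 7/195, sgn -1
Racah Σ t=0..0: t=0:+1/1935360 = 1/1935360
⇒ 3j(1 6 7; -1 -2 3)² = 3/91, sgn +1
4πI² = N·(3j₀)²·(3jₘ)² = 9/13
I = -1·√(0.692308/4π) = -0.23471705

-0.234717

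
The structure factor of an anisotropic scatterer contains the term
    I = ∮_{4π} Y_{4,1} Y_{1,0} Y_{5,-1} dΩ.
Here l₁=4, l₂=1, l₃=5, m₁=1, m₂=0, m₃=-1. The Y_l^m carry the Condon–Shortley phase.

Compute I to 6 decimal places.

Checks pass: Σm=0; 10 even; l₃=5∈[3,5].
(2·4+1)(2·1+1)(2·5+1) = 297
Δ: 0! 8! 2! / 11! → 1/495
sum: t=0:+1/576 = 1/576
3j²(4 1 5; 0 0 0) = Δ·Π!·Σ² = 5/99  (sign -1)
sum: t=0:+1/720 = 1/720
3j²(4 1 5; 1 0 -1) = Δ·Π!·Σ² = 8/165  (sign +1)
combine: 4πI² = 297·5/99·8/165 = 8/11
take √, sign -1: I = -0.24057125

-0.240571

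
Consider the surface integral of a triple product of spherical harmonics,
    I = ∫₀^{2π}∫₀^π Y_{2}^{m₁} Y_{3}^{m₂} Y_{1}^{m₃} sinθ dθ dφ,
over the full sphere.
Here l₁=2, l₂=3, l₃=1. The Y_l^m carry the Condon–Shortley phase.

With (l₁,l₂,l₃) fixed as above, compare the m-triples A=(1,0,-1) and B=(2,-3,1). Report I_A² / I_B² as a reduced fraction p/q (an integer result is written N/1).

Same 2,3,1: normalisation and zero-m 3j drop out of the ratio.
A: Δ: 4! 0! 2! / 7! → 1/105; sum: t=1:−1/12 = -1/12; 3j²(2 3 1; 1 0 -1) = Δ·Π!·Σ² = 1/35  (sign -1)
B: Δ: 4! 0! 2! / 7! → 1/105; sum: t=0:+1/48 = 1/48; 3j²(2 3 1; 2 -3 1) = Δ·Π!·Σ² = 1/7  (sign +1)
I_A²/I_B² = (1/35)/(1/7) = 1/5

1/5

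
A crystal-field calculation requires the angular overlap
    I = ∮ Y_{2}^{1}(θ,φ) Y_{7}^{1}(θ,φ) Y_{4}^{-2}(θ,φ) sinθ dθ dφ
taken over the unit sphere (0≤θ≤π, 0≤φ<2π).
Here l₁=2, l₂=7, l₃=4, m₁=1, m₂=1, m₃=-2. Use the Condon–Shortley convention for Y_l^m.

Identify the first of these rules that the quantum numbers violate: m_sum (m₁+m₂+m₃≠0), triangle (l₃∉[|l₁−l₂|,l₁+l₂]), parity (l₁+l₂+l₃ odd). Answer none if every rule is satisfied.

m₁+m₂+m₃ = 1 + 1 − 2 = 0  ✓
triangle: |2−7|=5 ≤ l₃=4 ≤ 2+7=9  ✗
parity: l₁+l₂+l₃ = 13 is odd

triangle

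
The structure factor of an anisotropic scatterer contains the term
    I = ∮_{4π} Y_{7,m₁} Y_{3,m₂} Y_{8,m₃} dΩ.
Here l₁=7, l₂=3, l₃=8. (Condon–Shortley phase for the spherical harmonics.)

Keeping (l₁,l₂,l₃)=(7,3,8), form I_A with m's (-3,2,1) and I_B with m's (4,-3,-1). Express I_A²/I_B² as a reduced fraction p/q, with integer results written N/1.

98/33

Same 7,3,8: normalisation and zero-m 3j drop out of the ratio.
A: Δ: 2! 12! 4! / 19! → 1/5290740; sum: t=1:−1/52254720 t=2:+1/11612160 = 1/14929920; 3j²(7 3 8; -3 2 1) = Δ·Π!·Σ² = 1225/75582  (sign -1)
B: Δ: 2! 12! 4! / 19! → 1/5290740; sum: t=0:+1/104509440 = 1/104509440; 3j²(7 3 8; 4 -3 -1) = Δ·Π!·Σ² = 275/50388  (sign -1)
I_A²/I_B² = (1225/75582)/(275/50388) = 98/33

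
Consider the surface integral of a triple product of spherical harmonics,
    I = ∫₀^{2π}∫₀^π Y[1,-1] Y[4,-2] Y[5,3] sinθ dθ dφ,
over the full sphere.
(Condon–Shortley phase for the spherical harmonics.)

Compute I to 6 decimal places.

-0.259847

Rules hold: Σm=0, L=10 even, 3≤5≤5.
N = 3·9·11 = 297
Δ = 0!·2!·8!/11! = 1/495
Racah Σ t=0..0: t=0:+1/576 = 1/576
⇒ 3j(1 4 5; 0 0 0)² = 5/99, sgn -1
Racah Σ t=0..0: t=0:+1/2880 = 1/2880
⇒ 3j(1 4 5; -1 -2 3)² = 28/495, sgn +1
4πI² = N·(3j₀)²·(3jₘ)² = 28/33
I = -1·√(0.848485/4π) = -0.25984664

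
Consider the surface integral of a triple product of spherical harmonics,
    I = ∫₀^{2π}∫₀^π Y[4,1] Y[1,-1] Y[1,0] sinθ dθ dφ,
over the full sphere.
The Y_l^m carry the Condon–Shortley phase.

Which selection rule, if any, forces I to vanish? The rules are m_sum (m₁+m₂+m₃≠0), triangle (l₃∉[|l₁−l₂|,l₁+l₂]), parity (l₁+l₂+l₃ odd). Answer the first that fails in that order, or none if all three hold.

triangle

m₁+m₂+m₃ = 1 − 1 + 0 = 0  ✓
triangle: |4−1|=3 ≤ l₃=1 ≤ 4+1=5  ✗
parity: l₁+l₂+l₃ = 6 is even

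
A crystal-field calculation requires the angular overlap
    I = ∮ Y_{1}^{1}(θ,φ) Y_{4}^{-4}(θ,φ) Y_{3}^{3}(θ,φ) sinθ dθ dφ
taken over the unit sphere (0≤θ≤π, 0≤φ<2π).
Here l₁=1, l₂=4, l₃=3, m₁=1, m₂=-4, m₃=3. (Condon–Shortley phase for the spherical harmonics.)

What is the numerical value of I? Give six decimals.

Rules hold: Σm=0, L=8 even, 3≤3≤5.
N = 3·9·7 = 189
Δ = 2!·0!·6!/9! = 1/252
Racah Σ t=1..1: t=1:−1/36 = -1/36
⇒ 3j(1 4 3; 0 0 0)² = 4/63, sgn +1
Racah Σ t=0..0: t=0:+1/1440 = 1/1440
⇒ 3j(1 4 3; 1 -4 3)² = 1/9, sgn +1
4πI² = N·(3j₀)²·(3jₘ)² = 4/3
I = +1·√(1.33333/4π) = 0.32573501

0.325735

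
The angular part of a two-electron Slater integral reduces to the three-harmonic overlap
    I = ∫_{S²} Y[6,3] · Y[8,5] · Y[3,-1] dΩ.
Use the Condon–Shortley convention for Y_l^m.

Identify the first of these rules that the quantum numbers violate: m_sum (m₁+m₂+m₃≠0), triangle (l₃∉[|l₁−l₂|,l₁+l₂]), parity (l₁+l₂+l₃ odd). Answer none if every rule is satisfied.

m_sum

m₁+m₂+m₃ = 3 + 5 − 1 = 7  ✗
triangle: |6−8|=2 ≤ l₃=3 ≤ 6+8=14
parity: l₁+l₂+l₃ = 17 is odd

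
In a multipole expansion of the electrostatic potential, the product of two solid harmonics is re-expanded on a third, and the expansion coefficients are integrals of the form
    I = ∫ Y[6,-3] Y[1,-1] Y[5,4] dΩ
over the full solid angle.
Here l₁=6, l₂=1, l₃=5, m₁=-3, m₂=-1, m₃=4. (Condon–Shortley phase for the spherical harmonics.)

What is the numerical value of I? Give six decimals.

-0.070770

m-sum 0 ✓  L=12 even ✓  5≤5≤7 ✓
Π(2lᵢ+1) = 13×3×11 = 429
triangle coeff Δ(6,1,5) = 1/858
Σ_t [1,1]: t=1:−1/14400 = -1/14400
(3j)²=6/143 [(6 1 5; 0 0 0)], sign=+1
Σ_t [0,0]: t=0:+1/725760 = 1/725760
(3j)²=1/286 [(6 1 5; -3 -1 4)], sign=-1
⇒ 4πI² = 9/143
I = (-1)√(9/143/(4π)) = -0.07076985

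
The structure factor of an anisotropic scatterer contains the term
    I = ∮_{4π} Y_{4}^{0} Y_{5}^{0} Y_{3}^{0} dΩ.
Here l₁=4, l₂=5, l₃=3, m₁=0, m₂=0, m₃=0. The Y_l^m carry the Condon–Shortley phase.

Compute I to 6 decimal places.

0.148374

Checks pass: Σm=0; 12 even; l₃=3∈[1,9].
(2·4+1)(2·5+1)(2·3+1) = 693
Δ: 6! 2! 4! / 13! → 1/180180
sum: t=2:+1/576 t=3:−1/144 t=4:+1/576 = -1/288
3j²(4 5 3; 0 0 0) = Δ·Π!·Σ² = 20/1001  (sign +1)
(m-triple is (0,0,0) — same symbol as above.)
combine: 4πI² = 693·20/1001·20/1001 = 3600/13013
take √, sign +1: I = 0.14837393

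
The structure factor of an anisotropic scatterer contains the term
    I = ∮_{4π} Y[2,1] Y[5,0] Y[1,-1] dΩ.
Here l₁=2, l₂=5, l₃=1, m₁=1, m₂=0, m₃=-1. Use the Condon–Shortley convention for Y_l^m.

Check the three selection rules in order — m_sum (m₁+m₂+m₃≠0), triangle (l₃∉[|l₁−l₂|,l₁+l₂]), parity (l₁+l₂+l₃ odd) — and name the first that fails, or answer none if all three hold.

Σmᵢ = 0  ✓
l₃∈[|l₁−l₂|,l₁+l₂]=[3,7], have l₃=1  ✗
Σlᵢ = 8 ⇒ even

triangle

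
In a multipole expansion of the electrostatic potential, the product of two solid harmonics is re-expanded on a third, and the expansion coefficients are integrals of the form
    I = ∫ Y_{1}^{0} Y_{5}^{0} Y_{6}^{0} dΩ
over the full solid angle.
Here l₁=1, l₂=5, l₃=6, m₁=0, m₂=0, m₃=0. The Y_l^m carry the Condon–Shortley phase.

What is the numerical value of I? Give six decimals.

0.245154

Rules hold: Σm=0, L=12 even, 4≤6≤6.
N = 3·11·13 = 429
Δ = 0!·2!·10!/13! = 1/858
Racah Σ t=0..0: t=0:+1/14400 = 1/14400
⇒ 3j(1 5 6; 0 0 0)² = 6/143, sgn +1
(m-triple is (0,0,0) — same symbol as above.)
4πI² = N·(3j₀)²·(3jₘ)² = 108/143
I = +1·√(0.755245/4π) = 0.24515397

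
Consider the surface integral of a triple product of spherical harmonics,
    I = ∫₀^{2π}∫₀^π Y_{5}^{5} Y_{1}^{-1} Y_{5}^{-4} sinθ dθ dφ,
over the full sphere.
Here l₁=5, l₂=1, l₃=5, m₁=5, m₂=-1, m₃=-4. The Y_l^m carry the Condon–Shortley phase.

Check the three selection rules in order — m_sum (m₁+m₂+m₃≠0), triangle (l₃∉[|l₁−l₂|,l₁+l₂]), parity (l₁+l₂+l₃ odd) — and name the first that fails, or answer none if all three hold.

azimuthal sum: 5 − 1 − 4 = 0  ✓
4 ≤ 5 ≤ 6 (triangle on l)  ✓
L = 5 + 1 + 5 = 11 (odd)  ✗

parity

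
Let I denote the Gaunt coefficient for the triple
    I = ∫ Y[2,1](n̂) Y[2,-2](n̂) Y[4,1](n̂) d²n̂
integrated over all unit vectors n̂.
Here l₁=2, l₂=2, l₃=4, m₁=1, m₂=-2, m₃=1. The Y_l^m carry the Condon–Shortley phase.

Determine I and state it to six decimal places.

m-sum 0 ✓  L=8 even ✓  0≤4≤4 ✓
Π(2lᵢ+1) = 5×5×9 = 225
triangle coeff Δ(2,2,4) = 1/630
Σ_t [0,0]: t=0:+1/16 = 1/16
(3j)²=2/35 [(2 2 4; 0 0 0)], sign=+1
Σ_t [0,0]: t=0:+1/144 = 1/144
(3j)²=1/126 [(2 2 4; 1 -2 1)], sign=-1
⇒ 4πI² = 5/49
I = (-1)√(5/49/(4π)) = -0.09011188

-0.090112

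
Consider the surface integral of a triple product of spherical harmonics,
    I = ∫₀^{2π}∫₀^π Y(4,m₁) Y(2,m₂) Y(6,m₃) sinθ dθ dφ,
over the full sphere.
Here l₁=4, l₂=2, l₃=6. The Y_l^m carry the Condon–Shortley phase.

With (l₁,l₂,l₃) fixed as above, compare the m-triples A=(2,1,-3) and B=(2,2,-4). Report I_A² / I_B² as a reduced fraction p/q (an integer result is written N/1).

Shared (l₁,l₂,l₃)=(4,2,6): N and (l;000)² cancel in I_A²/I_B².
A: Δ = 0!·8!·4!/13! = 1/6435; Racah Σ t=0..0: t=0:+1/8640 = 1/8640; ⇒ 3j(4 2 6; 2 1 -3)² = 28/715, sgn -1
B: Δ = 0!·8!·4!/13! = 1/6435; Racah Σ t=0..0: t=0:+1/34560 = 1/34560; ⇒ 3j(4 2 6; 2 2 -4)² = 14/429, sgn +1
I_A²/I_B² = (28/715)/(14/429) = 6/5

6/5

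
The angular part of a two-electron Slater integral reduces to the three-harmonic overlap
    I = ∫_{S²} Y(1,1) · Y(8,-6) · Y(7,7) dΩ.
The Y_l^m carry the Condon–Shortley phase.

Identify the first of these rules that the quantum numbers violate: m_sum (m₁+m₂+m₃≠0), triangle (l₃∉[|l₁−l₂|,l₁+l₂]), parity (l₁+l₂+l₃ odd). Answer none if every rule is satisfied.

m_sum

azimuthal sum: 1 − 6 + 7 = 2  ✗
7 ≤ 7 ≤ 9 (triangle on l)
L = 1 + 8 + 7 = 16 (even)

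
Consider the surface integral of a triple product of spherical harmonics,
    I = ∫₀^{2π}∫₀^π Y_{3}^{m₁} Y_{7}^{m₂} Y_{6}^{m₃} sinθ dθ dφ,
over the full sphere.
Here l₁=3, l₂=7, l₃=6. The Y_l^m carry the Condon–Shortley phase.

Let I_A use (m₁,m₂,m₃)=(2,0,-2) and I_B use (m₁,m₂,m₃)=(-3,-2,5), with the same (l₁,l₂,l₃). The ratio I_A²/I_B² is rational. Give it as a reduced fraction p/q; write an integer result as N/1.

280/33

l's match ⇒ only the (l;m) 3-j factors differ between A and B.
A: triangle coeff Δ(3,7,6) = 1/2042040; Σ_t [0,1]: t=0:+1/725760 t=1:−1/207360 = -1/290304; (3j)²=125/7293 [(3 7 6; 2 0 -2)], sign=-1
B: triangle coeff Δ(3,7,6) = 1/2042040; Σ_t [4,4]: t=4:+1/17418240 = 1/17418240; (3j)²=25/12376 [(3 7 6; -3 -2 5)], sign=-1
I_A²/I_B² = (125/7293)/(25/12376) = 280/33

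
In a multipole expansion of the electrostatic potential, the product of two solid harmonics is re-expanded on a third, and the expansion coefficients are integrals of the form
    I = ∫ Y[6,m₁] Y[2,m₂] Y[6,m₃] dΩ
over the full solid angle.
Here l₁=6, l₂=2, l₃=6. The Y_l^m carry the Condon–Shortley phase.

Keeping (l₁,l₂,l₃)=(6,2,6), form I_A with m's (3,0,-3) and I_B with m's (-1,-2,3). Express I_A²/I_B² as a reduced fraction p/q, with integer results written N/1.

5/48

l's match ⇒ only the (l;m) 3-j factors differ between A and B.
A: triangle coeff Δ(6,2,6) = 1/90090; Σ_t [0,2]: t=0:+1/120960 t=1:−1/80640 t=2:+1/1451520 = -1/290304; (3j)²=5/2002 [(6 2 6; 3 0 -3)], sign=+1
B: triangle coeff Δ(6,2,6) = 1/90090; Σ_t [0,0]: t=0:+1/120960 = 1/120960; (3j)²=24/1001 [(6 2 6; -1 -2 3)], sign=-1
I_A²/I_B² = (5/2002)/(24/1001) = 5/48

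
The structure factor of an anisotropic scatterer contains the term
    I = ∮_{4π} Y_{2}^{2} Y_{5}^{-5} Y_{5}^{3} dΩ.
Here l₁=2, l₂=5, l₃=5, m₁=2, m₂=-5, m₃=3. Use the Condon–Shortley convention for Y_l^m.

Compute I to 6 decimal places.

0.088588

Rules hold: Σm=0, L=12 even, 3≤5≤7.
N = 5·11·11 = 605
Δ = 2!·2!·8!/13! = 1/38610
Racah Σ t=0..2: t=0:+1/2880 t=1:−1/576 t=2:+1/2880 = -1/960
⇒ 3j(2 5 5; 0 0 0)² = 10/429, sgn +1
Racah Σ t=0..0: t=0:+1/161280 = 1/161280
⇒ 3j(2 5 5; 2 -5 3)² = 1/143, sgn +1
4πI² = N·(3j₀)²·(3jₘ)² = 50/507
I = +1·√(0.0986193/4π) = 0.08858824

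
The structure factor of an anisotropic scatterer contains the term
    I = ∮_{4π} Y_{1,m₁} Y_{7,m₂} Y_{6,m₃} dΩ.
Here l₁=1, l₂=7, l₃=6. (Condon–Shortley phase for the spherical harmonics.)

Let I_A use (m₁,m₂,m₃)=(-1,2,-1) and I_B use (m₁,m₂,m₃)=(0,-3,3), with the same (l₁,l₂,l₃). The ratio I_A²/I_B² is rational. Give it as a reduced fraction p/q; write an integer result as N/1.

Shared (l₁,l₂,l₃)=(1,7,6): N and (l;000)² cancel in I_A²/I_B².
A: Δ = 2!·0!·12!/15! = 1/1365; Racah Σ t=2..2: t=2:+1/1209600 = 1/1209600; ⇒ 3j(1 7 6; -1 2 -1)² = 12/455, sgn -1
B: Δ = 2!·0!·12!/15! = 1/1365; Racah Σ t=1..1: t=1:−1/2177280 = -1/2177280; ⇒ 3j(1 7 6; 0 -3 3)² = 8/273, sgn +1
I_A²/I_B² = (12/455)/(8/273) = 9/10

9/10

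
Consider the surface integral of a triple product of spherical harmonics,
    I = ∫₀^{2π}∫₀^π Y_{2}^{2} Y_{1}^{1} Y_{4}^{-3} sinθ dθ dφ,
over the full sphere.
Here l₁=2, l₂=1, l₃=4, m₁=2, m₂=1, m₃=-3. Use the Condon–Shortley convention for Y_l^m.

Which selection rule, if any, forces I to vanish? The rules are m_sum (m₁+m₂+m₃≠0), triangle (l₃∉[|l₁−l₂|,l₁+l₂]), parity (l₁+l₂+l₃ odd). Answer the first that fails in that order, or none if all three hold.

azimuthal sum: 2 + 1 − 3 = 0  ✓
1 ≤ 4 ≤ 3 (triangle on l)  ✗
L = 2 + 1 + 4 = 7 (odd)

triangle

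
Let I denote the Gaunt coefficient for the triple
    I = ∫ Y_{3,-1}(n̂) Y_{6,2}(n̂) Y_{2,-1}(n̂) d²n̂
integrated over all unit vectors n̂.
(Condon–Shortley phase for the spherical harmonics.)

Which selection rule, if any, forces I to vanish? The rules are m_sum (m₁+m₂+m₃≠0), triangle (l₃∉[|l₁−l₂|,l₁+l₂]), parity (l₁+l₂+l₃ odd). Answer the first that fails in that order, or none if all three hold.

azimuthal sum: -1 + 2 − 1 = 0  ✓
3 ≤ 2 ≤ 9 (triangle on l)  ✗
L = 3 + 6 + 2 = 11 (odd)

triangle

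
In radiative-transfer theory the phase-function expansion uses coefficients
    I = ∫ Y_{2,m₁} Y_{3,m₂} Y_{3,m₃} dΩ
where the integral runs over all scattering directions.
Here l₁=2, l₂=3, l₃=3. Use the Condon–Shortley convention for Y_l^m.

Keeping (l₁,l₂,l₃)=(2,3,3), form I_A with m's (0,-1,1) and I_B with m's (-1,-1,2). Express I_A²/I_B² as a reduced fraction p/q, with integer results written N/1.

l's match ⇒ only the (l;m) 3-j factors differ between A and B.
A: triangle coeff Δ(2,3,3) = 1/3780; Σ_t [0,2]: t=0:+1/16 t=1:−1/6 t=2:+1/96 = -3/32; (3j)²=3/140 [(2 3 3; 0 -1 1)], sign=-1
B: triangle coeff Δ(2,3,3) = 1/3780; Σ_t [1,2]: t=1:−1/12 t=2:+1/48 = -1/16; (3j)²=1/28 [(2 3 3; -1 -1 2)], sign=+1
I_A²/I_B² = (3/140)/(1/28) = 3/5

3/5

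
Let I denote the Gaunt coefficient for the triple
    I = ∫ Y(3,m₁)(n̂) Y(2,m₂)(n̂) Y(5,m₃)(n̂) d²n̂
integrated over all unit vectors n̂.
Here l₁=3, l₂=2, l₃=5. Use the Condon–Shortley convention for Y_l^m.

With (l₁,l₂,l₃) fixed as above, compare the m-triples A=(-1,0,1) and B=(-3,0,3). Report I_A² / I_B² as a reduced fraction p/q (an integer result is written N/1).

45/14

Same 3,2,5: normalisation and zero-m 3j drop out of the ratio.
A: Δ: 0! 6! 4! / 11! → 1/2310; sum: t=0:+1/192 = 1/192; 3j²(3 2 5; -1 0 1) = Δ·Π!·Σ² = 3/77  (sign +1)
B: Δ: 0! 6! 4! / 11! → 1/2310; sum: t=0:+1/2880 = 1/2880; 3j²(3 2 5; -3 0 3) = Δ·Π!·Σ² = 2/165  (sign +1)
I_A²/I_B² = (3/77)/(2/165) = 45/14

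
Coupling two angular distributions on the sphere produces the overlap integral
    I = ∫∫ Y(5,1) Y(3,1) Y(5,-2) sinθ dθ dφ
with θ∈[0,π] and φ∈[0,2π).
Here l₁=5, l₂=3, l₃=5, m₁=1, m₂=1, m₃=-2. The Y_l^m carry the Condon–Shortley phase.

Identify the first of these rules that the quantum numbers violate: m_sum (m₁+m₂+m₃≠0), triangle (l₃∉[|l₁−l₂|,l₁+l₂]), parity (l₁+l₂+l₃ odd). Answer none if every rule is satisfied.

parity

azimuthal sum: 1 + 1 − 2 = 0  ✓
2 ≤ 5 ≤ 8 (triangle on l)  ✓
L = 5 + 3 + 5 = 13 (odd)  ✗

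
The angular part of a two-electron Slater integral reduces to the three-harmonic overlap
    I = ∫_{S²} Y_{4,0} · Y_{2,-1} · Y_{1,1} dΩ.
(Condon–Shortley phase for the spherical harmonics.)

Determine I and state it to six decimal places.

0.000000

triangle: need 2≤l₃≤6, have 1; I=0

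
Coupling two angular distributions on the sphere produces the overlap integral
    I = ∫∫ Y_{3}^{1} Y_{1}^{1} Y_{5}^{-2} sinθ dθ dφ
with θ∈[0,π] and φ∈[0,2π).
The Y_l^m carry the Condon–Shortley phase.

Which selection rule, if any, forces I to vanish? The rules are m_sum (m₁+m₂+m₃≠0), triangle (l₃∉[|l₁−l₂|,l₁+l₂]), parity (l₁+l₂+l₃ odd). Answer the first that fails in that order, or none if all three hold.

m₁+m₂+m₃ = 1 + 1 − 2 = 0  ✓
triangle: |3−1|=2 ≤ l₃=5 ≤ 3+1=4  ✗
parity: l₁+l₂+l₃ = 9 is odd

triangle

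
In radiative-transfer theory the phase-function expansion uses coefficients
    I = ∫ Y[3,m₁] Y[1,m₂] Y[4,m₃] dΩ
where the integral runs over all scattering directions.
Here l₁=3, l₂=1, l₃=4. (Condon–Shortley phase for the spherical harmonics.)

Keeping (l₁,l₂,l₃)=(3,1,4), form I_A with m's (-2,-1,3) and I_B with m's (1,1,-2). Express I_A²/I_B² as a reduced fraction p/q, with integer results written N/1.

Shared (l₁,l₂,l₃)=(3,1,4): N and (l;000)² cancel in I_A²/I_B².
A: Δ = 0!·6!·2!/9! = 1/252; Racah Σ t=0..0: t=0:+1/240 = 1/240; ⇒ 3j(3 1 4; -2 -1 3)² = 1/12, sgn -1
B: Δ = 0!·6!·2!/9! = 1/252; Racah Σ t=0..0: t=0:+1/96 = 1/96; ⇒ 3j(3 1 4; 1 1 -2)² = 5/84, sgn +1
I_A²/I_B² = (1/12)/(5/84) = 7/5

7/5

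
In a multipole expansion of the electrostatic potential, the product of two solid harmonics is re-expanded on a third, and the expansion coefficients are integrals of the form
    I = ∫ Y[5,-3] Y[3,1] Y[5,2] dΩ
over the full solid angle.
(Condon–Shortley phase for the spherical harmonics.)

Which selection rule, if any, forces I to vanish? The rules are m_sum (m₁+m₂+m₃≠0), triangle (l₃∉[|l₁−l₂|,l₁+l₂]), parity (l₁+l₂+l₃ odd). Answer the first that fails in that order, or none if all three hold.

Σmᵢ = 0  ✓
l₃∈[|l₁−l₂|,l₁+l₂]=[2,8], have l₃=5  ✓
Σlᵢ = 13 ⇒ odd  ✗

parity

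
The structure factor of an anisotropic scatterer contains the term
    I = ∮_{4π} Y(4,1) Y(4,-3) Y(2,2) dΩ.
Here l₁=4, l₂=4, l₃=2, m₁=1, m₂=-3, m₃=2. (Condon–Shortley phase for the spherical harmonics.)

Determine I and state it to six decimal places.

Checks pass: Σm=0; 10 even; l₃=2∈[0,8].
(2·4+1)(2·4+1)(2·2+1) = 405
Δ: 6! 2! 2! / 11! → 1/13860
sum: t=2:+1/192 t=3:−1/36 t=4:+1/192 = -5/288
3j²(4 4 2; 0 0 0) = Δ·Π!·Σ² = 20/693  (sign -1)
sum: t=1:−1/480 = -1/480
3j²(4 4 2; 1 -3 2) = Δ·Π!·Σ² = 3/110  (sign -1)
combine: 4πI² = 405·20/693·3/110 = 270/847
take √, sign +1: I = 0.15927046

0.159270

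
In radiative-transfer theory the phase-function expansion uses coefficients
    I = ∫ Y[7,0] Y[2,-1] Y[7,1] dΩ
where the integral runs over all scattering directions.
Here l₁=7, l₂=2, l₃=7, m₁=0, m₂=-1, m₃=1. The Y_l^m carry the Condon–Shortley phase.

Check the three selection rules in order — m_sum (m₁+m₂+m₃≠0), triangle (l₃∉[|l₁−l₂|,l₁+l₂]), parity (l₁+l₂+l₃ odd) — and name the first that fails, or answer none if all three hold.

none

azimuthal sum: 0 − 1 + 1 = 0  ✓
5 ≤ 7 ≤ 9 (triangle on l)  ✓
L = 7 + 2 + 7 = 16 (even)  ✓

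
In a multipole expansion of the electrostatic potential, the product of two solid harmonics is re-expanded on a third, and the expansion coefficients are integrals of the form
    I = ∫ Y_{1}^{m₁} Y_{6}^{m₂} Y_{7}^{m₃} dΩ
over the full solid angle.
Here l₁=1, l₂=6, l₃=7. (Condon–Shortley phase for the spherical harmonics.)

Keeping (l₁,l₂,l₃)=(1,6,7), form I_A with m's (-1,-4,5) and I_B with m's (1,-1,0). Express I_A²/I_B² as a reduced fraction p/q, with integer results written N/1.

22/7

l's match ⇒ only the (l;m) 3-j factors differ between A and B.
A: triangle coeff Δ(1,6,7) = 1/1365; Σ_t [0,0]: t=0:+1/14515200 = 1/14515200; (3j)²=22/455 [(1 6 7; -1 -4 5)], sign=+1
B: triangle coeff Δ(1,6,7) = 1/1365; Σ_t [0,0]: t=0:+1/1209600 = 1/1209600; (3j)²=1/65 [(1 6 7; 1 -1 0)], sign=-1
I_A²/I_B² = (22/455)/(1/65) = 22/7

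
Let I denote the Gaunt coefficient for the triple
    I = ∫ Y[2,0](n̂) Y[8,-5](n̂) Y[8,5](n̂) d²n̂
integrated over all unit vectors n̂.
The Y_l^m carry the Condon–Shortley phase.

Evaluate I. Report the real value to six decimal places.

0.006640

m-sum 0 ✓  L=18 even ✓  6≤8≤10 ✓
Π(2lᵢ+1) = 5×17×17 = 1445
triangle coeff Δ(2,8,8) = 1/348840
Σ_t [0,2]: t=0:+1/116121600 t=1:−1/25401600 t=2:+1/116121600 = -1/45158400
(3j)²=24/1615 [(2 8 8; 0 0 0)], sign=-1
Σ_t [0,2]: t=0:+1/958003200 t=1:−1/958003200 t=2:+1/24908083200 = 1/24908083200
(3j)²=1/38760 [(2 8 8; 0 -5 5)], sign=-1
⇒ 4πI² = 1/1805
I = (+1)√(1/1805/(4π)) = 0.00663982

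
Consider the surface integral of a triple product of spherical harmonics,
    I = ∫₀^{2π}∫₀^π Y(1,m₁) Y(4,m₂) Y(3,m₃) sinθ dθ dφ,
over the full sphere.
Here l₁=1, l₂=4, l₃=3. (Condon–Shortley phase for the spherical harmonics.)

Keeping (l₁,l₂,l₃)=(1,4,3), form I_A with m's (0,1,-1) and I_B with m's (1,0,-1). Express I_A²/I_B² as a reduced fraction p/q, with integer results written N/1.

5/2

l's match ⇒ only the (l;m) 3-j factors differ between A and B.
A: triangle coeff Δ(1,4,3) = 1/252; Σ_t [1,1]: t=1:−1/48 = -1/48; (3j)²=5/84 [(1 4 3; 0 1 -1)], sign=-1
B: triangle coeff Δ(1,4,3) = 1/252; Σ_t [0,0]: t=0:+1/96 = 1/96; (3j)²=1/42 [(1 4 3; 1 0 -1)], sign=+1
I_A²/I_B² = (5/84)/(1/42) = 5/2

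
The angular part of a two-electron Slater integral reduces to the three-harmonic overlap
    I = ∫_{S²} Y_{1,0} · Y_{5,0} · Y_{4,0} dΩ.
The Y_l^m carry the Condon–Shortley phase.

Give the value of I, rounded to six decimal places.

0.245532

m-sum 0 ✓  L=10 even ✓  4≤4≤6 ✓
Π(2lᵢ+1) = 3×11×9 = 297
triangle coeff Δ(1,5,4) = 1/495
Σ_t [1,1]: t=1:−1/576 = -1/576
(3j)²=5/99 [(1 5 4; 0 0 0)], sign=-1
(m-triple is (0,0,0) — same symbol as above.)
⇒ 4πI² = 25/33
I = (+1)√(25/33/(4π)) = 0.24553200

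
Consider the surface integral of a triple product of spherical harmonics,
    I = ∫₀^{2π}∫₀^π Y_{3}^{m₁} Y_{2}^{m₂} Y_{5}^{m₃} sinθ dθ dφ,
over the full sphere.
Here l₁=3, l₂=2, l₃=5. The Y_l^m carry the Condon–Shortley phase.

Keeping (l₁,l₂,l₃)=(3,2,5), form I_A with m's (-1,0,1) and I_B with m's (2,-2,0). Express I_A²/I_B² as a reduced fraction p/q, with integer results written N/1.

18/1

l's match ⇒ only the (l;m) 3-j factors differ between A and B.
A: triangle coeff Δ(3,2,5) = 1/2310; Σ_t [0,0]: t=0:+1/192 = 1/192; (3j)²=3/77 [(3 2 5; -1 0 1)], sign=+1
B: triangle coeff Δ(3,2,5) = 1/2310; Σ_t [0,0]: t=0:+1/2880 = 1/2880; (3j)²=1/462 [(3 2 5; 2 -2 0)], sign=-1
I_A²/I_B² = (3/77)/(1/462) = 18/1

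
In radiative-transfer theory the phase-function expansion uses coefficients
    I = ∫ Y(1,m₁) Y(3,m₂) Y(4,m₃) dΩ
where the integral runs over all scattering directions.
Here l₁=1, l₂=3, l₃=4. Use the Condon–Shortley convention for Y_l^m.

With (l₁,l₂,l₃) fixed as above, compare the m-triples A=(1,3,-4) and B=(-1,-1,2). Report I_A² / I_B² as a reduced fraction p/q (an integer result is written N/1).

Same 1,3,4: normalisation and zero-m 3j drop out of the ratio.
A: Δ: 0! 2! 6! / 9! → 1/252; sum: t=0:+1/1440 = 1/1440; 3j²(1 3 4; 1 3 -4) = Δ·Π!·Σ² = 1/9  (sign +1)
B: Δ: 0! 2! 6! / 9! → 1/252; sum: t=0:+1/96 = 1/96; 3j²(1 3 4; -1 -1 2) = Δ·Π!·Σ² = 5/84  (sign +1)
I_A²/I_B² = (1/9)/(5/84) = 28/15

28/15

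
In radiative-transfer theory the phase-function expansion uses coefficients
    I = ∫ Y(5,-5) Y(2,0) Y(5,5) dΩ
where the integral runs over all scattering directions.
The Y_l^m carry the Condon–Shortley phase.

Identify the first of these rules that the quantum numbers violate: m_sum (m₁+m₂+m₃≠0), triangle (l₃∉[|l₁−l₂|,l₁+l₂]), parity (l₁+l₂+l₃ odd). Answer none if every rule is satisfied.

m₁+m₂+m₃ = -5 + 0 + 5 = 0  ✓
triangle: |5−2|=3 ≤ l₃=5 ≤ 5+2=7  ✓
parity: l₁+l₂+l₃ = 12 is even  ✓

none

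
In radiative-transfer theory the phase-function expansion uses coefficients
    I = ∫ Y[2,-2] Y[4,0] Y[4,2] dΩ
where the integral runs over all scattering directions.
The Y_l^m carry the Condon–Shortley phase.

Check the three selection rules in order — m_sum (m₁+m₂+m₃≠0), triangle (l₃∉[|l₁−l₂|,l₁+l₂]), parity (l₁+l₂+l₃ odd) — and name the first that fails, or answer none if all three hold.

none

m₁+m₂+m₃ = -2 + 0 + 2 = 0  ✓
triangle: |2−4|=2 ≤ l₃=4 ≤ 2+4=6  ✓
parity: l₁+l₂+l₃ = 10 is even  ✓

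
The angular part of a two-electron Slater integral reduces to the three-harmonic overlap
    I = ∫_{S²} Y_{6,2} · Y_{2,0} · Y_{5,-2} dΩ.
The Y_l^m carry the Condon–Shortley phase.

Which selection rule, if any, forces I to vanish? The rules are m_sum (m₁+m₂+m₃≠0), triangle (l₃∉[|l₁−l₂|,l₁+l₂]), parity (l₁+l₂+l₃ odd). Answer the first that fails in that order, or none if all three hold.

parity

Σmᵢ = 0  ✓
l₃∈[|l₁−l₂|,l₁+l₂]=[4,8], have l₃=5  ✓
Σlᵢ = 13 ⇒ odd  ✗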